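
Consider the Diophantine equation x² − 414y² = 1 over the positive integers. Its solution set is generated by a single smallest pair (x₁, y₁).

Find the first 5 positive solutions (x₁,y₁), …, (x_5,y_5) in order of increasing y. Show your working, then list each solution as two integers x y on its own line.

d=414: √d = [20; 2,1,7,2,7,1,2,40] (ℓ=8, even), read p_7/q_7
step 0: (20, 1)  from 20·(1,0) + (0,1)
step 1: (41, 2)  from 2·(20,1) + (1,0)
…
step 3: (468, 23)  from 7·(61,3) + (41,2)
step 4: (997, 49)  from 2·(468,23) + (61,3)
…
step 6: (8444, 415)  from 1·(7447,366) + (997,49)
step 7: (24335, 1196)  from 2·(8444,415) + (7447,366)
→ (24335, 1196).  Check: 24335²=592192225, 414·1196²=592192224, difference 1.
(x_2, y_2) = (24335·24335 + 414·1196·1196, 24335·1196 + 1196·24335) = (1184384449, 58209320)
(x_3, y_3) = (24335·1184384449 + 414·1196·58209320, 24335·58209320 + 1196·1184384449) = (57643991108495, 2833047603204)
(x_4, y_4) = (24335·57643991108495 + 414·1196·2833047603204, 24335·2833047603204 + 1196·57643991108495) = (2805533046066067201, 137884426789729360)
(x_5, y_5) = (24335·2805533046066067201 + 414·1196·137884426789729360, 24335·137884426789729360 + 1196·2805533046066067201) = (136545293294391499564175, 6710835049023080347996)

24335 1196
1184384449 58209320
57643991108495 2833047603204
2805533046066067201 137884426789729360
136545293294391499564175 6710835049023080347996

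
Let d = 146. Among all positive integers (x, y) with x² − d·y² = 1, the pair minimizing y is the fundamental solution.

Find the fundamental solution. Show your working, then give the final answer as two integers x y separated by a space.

145 12

d=146: √d = [12; 12,24] (ℓ=2, even), read p_1/q_1
a_0=12:  p_0=12·1+0=12,  q_0=12·0+1=1
a_1=12:  p_1=12·12+1=145,  q_1=12·1+0=12
→ (145, 12).  Check: 145²=21025, 146·12²=21024, difference 1.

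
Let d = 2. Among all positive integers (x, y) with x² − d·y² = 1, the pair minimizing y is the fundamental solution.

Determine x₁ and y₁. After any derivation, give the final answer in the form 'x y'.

3 2

d=2: √d = [1; 2] (ℓ=1, odd), read p_1/q_1
step 0: (1, 1)  from 1·(1,0) + (0,1)
step 1: (3, 2)  from 2·(1,1) + (1,0)
→ (3, 2).  Check: 3²=9, 2·2²=8, difference 1.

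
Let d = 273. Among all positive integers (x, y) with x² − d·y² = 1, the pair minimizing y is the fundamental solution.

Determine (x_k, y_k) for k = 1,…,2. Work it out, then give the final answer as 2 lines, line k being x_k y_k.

727 44
1057057 63976

√273 = [16; 1,1,10,1,1,32, …], period ℓ=6 (even) → k=5
step 0: (16, 1)  from 16·(1,0) + (0,1)
step 1: (17, 1)  from 1·(16,1) + (1,0)
step 2: (33, 2)  from 1·(17,1) + (16,1)
step 3: (347, 21)  from 10·(33,2) + (17,1)
step 4: (380, 23)  from 1·(347,21) + (33,2)
step 5: (727, 44)  from 1·(380,23) + (347,21)
→ (727, 44).  Check: 727²=528529, 273·44²=528528, difference 1.
(x_2, y_2) = (727·727 + 273·44·44, 727·44 + 44·727) = (1057057, 63976)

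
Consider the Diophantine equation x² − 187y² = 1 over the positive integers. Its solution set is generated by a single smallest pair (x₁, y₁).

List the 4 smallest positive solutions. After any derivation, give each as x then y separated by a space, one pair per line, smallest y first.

d=187: √d = [13; 1,2,13,2,1,26] (ℓ=6, even), read p_5/q_5
a_0=13:  p_0=13·1+0=13,  q_0=13·0+1=1
a_1=1:  p_1=1·13+1=14,  q_1=1·1+0=1
…
a_3=13:  p_3=13·41+14=547,  q_3=13·3+1=40
a_4=2:  p_4=2·547+41=1135,  q_4=2·40+3=83
a_5=1:  p_5=1·1135+547=1682,  q_5=1·83+40=123
→ (1682, 123).  Check: 1682²=2829124, 187·123²=2829123, difference 1.
(x_2, y_2) = (1682·1682 + 187·123·123, 1682·123 + 123·1682) = (5658247, 413772)
(x_3, y_3) = (1682·5658247 + 187·123·413772, 1682·413772 + 123·5658247) = (19034341226, 1391928885)
(x_4, y_4) = (1682·19034341226 + 187·123·1391928885, 1682·1391928885 + 123·19034341226) = (64031518226017, 4682448355368)

1682 123
5658247 413772
19034341226 1391928885
64031518226017 4682448355368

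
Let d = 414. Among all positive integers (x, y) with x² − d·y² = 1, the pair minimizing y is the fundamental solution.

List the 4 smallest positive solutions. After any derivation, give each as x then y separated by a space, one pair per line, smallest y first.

24335 1196
1184384449 58209320
57643991108495 2833047603204
2805533046066067201 137884426789729360

√414 = [20; 2,1,7,2,7,1,2,40, …], period ℓ=8 (even) → k=7
i=0: a=20 ⇒ p=20, q=1
…
i=2: a=1 ⇒ p=61, q=3
…
i=4: a=2 ⇒ p=997, q=49
…
i=6: a=1 ⇒ p=8444, q=415
i=7: a=2 ⇒ p=24335, q=1196
(x₁, y₁) = (24335, 1196);  24335² − 414·1196² = 1 ✓
(x_2, y_2) = (24335·24335 + 414·1196·1196, 24335·1196 + 1196·24335) = (1184384449, 58209320)
(x_3, y_3) = (24335·1184384449 + 414·1196·58209320, 24335·58209320 + 1196·1184384449) = (57643991108495, 2833047603204)
(x_4, y_4) = (24335·57643991108495 + 414·1196·2833047603204, 24335·2833047603204 + 1196·57643991108495) = (2805533046066067201, 137884426789729360)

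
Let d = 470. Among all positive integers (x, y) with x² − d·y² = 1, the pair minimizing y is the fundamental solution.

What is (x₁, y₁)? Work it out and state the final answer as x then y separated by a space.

√470 → a₀=21, period (1,2,8,2,1,42); ℓ=6 even so k=5
k=0  a_k=21  p_k/q_k = 21/1
…
k=2  a_k=2  p_k/q_k = 65/3
k=3  a_k=8  p_k/q_k = 542/25
k=4  a_k=2  p_k/q_k = 1149/53
k=5  a_k=1  p_k/q_k = 1691/78
fundamental: x₁=1691, y₁=78  (since 2859481 − 470·6084 = 1)

1691 78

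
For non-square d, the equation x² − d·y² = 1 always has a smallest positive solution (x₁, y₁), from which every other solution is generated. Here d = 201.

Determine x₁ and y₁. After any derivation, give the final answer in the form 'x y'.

[14; 5,1,1,1,2,…,1,5,28] for √201; ℓ=14 ⇒ convergent index 13
k=0  a_k=14  p_k/q_k = 14/1
…
k=6  a_k=1  p_k/q_k = 879/62
k=7  a_k=8  p_k/q_k = 7670/541
…
k=10  a_k=1  p_k/q_k = 33317/2350
k=11  a_k=1  p_k/q_k = 58085/4097
k=12  a_k=1  p_k/q_k = 91402/6447
k=13  a_k=5  p_k/q_k = 515095/36332
(x₁, y₁) = (515095, 36332);  515095² − 201·36332² = 1 ✓

515095 36332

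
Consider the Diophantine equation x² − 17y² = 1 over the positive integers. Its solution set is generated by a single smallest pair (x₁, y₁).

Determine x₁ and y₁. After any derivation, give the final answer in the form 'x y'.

33 8

[4; 8] for √17; ℓ=1 ⇒ convergent index 1
a_0=4:  p_0=4·1+0=4,  q_0=4·0+1=1
a_1=8:  p_1=8·4+1=33,  q_1=8·1+0=8
(x₁, y₁) = (33, 8);  33² − 17·8² = 1 ✓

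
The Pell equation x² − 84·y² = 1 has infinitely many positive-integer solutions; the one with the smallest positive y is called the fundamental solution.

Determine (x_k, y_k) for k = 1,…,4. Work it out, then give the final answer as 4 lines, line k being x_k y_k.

√84 = [9; 6,18, …], period ℓ=2 (even) → k=1
a_0=9:  p_0=9·1+0=9,  q_0=9·0+1=1
a_1=6:  p_1=6·9+1=55,  q_1=6·1+0=6
→ (55, 6).  Check: 55²=3025, 84·6²=3024, difference 1.
(55+6√84)^2 = 6049 + 660√84
(55+6√84)^3 = 665335 + 72594√84
(55+6√84)^4 = 73180801 + 7984680√84

55 6
6049 660
665335 72594
73180801 7984680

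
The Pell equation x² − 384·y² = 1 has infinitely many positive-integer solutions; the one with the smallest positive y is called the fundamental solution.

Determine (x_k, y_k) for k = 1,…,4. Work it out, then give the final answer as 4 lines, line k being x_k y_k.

d=384: √d = [19; 1,1,2,9,2,1,1,38] (ℓ=8, even), read p_7/q_7
a_0=19:  p_0=19·1+0=19,  q_0=19·0+1=1
…
a_3=2:  p_3=2·39+20=98,  q_3=2·2+1=5
…
a_6=1:  p_6=1·1940+921=2861,  q_6=1·99+47=146
a_7=1:  p_7=1·2861+1940=4801,  q_7=1·146+99=245
(x₁, y₁) = (4801, 245);  4801² − 384·245² = 1 ✓
(x_2, y_2) = (4801·4801 + 384·245·245, 4801·245 + 245·4801) = (46099201, 2352490)
(x_3, y_3) = (4801·46099201 + 384·245·2352490, 4801·2352490 + 245·46099201) = (442644523201, 22588608735)
(x_4, y_4) = (4801·442644523201 + 384·245·22588608735, 4801·22588608735 + 245·442644523201) = (4250272665676801, 216895818720980)

4801 245
46099201 2352490
442644523201 22588608735
4250272665676801 216895818720980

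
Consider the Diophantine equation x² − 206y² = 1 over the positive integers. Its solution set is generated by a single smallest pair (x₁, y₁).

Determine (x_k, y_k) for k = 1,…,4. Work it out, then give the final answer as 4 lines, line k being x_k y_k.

59535 4148
7088832449 493902360
844067279642895 58808954001052
100503090979990675201 7002382152411359280

d=206: √d = [14; 2,1,5,14,5,1,2,28] (ℓ=8, even), read p_7/q_7
step 0: (14, 1)  from 14·(1,0) + (0,1)
…
step 3: (244, 17)  from 5·(43,3) + (29,2)
…
step 5: (17539, 1222)  from 5·(3459,241) + (244,17)
step 6: (20998, 1463)  from 1·(17539,1222) + (3459,241)
step 7: (59535, 4148)  from 2·(20998,1463) + (17539,1222)
(x₁, y₁) = (59535, 4148);  59535² − 206·4148² = 1 ✓
k=2:  x_2 = 59535·59535+206·4148·4148 = 7088832449,  y_2 = 59535·4148+4148·59535 = 493902360
k=3:  x_3 = 59535·7088832449+206·4148·493902360 = 844067279642895,  y_3 = 59535·493902360+4148·7088832449 = 58808954001052
k=4:  x_4 = 59535·844067279642895+206·4148·58808954001052 = 100503090979990675201,  y_4 = 59535·58808954001052+4148·844067279642895 = 7002382152411359280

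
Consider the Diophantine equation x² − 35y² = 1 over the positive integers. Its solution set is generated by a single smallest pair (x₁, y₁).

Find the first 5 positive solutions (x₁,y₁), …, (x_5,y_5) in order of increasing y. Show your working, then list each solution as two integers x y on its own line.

[5; 1,10] for √35; ℓ=2 ⇒ convergent index 1
a_0=5:  p_0=5·1+0=5,  q_0=5·0+1=1
a_1=1:  p_1=1·5+1=6,  q_1=1·1+0=1
→ (6, 1).  Check: 6²=36, 35·1²=35, difference 1.
k=2:  x_2 = 6·6+35·1·1 = 71,  y_2 = 6·1+1·6 = 12
k=3:  x_3 = 6·71+35·1·12 = 846,  y_3 = 6·12+1·71 = 143
k=4:  x_4 = 6·846+35·1·143 = 10081,  y_4 = 6·143+1·846 = 1704
k=5:  x_5 = 6·10081+35·1·1704 = 120126,  y_5 = 6·1704+1·10081 = 20305

6 1
71 12
846 143
10081 1704
120126 20305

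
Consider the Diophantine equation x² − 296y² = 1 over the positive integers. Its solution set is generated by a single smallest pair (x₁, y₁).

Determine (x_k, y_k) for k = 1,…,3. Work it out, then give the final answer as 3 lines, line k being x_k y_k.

d=296: √d = [17; 4,1,7,1,4,34] (ℓ=6, even), read p_5/q_5
a_0=17:  p_0=17·1+0=17,  q_0=17·0+1=1
a_1=4:  p_1=4·17+1=69,  q_1=4·1+0=4
a_2=1:  p_2=1·69+17=86,  q_2=1·4+1=5
a_3=7:  p_3=7·86+69=671,  q_3=7·5+4=39
a_4=1:  p_4=1·671+86=757,  q_4=1·39+5=44
a_5=4:  p_5=4·757+671=3699,  q_5=4·44+39=215
→ (3699, 215).  Check: 3699²=13682601, 296·215²=13682600, difference 1.
(3699+215√296)^2 = 27365201 + 1590570√296
(3699+215√296)^3 = 202447753299 + 11767036645√296

3699 215
27365201 1590570
202447753299 11767036645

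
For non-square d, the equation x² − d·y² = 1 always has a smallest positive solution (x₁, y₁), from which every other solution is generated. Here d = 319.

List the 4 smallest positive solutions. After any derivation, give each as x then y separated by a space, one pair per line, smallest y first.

12901780 722361
332911854336799 18639485405160
8590311008090840302660 480965080021169647239
221660605515932150288251132801 12410611300231033623224965680

√319 → a₀=17, period (1,6,5,1,4,…,6,1,34); ℓ=14 even so k=13
k=0  a_k=17  p_k/q_k = 17/1
…
k=2  a_k=6  p_k/q_k = 125/7
k=3  a_k=5  p_k/q_k = 643/36
…
k=5  a_k=4  p_k/q_k = 3715/208
k=6  a_k=3  p_k/q_k = 11913/667
…
k=8  a_k=3  p_k/q_k = 58797/3292
k=9  a_k=4  p_k/q_k = 250816/14043
k=10  a_k=1  p_k/q_k = 309613/17335
k=11  a_k=5  p_k/q_k = 1798881/100718
k=12  a_k=6  p_k/q_k = 11102899/621643
k=13  a_k=1  p_k/q_k = 12901780/722361
fundamental: x₁=12901780, y₁=722361  (since 166455927168400 − 319·521805414321 = 1)
(x_2, y_2) = (12901780·12901780 + 319·722361·722361, 12901780·722361 + 722361·12901780) = (332911854336799, 18639485405160)
(x_3, y_3) = (12901780·332911854336799 + 319·722361·18639485405160, 12901780·18639485405160 + 722361·332911854336799) = (8590311008090840302660, 480965080021169647239)
(x_4, y_4) = (12901780·8590311008090840302660 + 319·722361·480965080021169647239, 12901780·480965080021169647239 + 722361·8590311008090840302660) = (221660605515932150288251132801, 12410611300231033623224965680)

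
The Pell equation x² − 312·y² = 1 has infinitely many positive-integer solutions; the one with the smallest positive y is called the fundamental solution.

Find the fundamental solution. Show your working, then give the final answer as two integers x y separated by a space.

[17; 1,1,1,34] for √312; ℓ=4 ⇒ convergent index 3
k=0  a_k=17  p_k/q_k = 17/1
…
k=2  a_k=1  p_k/q_k = 35/2
k=3  a_k=1  p_k/q_k = 53/3
fundamental: x₁=53, y₁=3  (since 2809 − 312·9 = 1)

53 3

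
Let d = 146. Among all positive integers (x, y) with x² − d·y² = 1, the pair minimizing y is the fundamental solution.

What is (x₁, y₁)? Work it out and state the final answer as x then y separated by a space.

145 12

d=146: √d = [12; 12,24] (ℓ=2, even), read p_1/q_1
k=0  a_k=12  p_k/q_k = 12/1
k=1  a_k=12  p_k/q_k = 145/12
→ (145, 12).  Check: 145²=21025, 146·12²=21024, difference 1.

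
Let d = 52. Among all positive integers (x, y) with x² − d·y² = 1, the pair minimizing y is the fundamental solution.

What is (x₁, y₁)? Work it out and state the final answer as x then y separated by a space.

649 90

√52 = [7; 4,1,2,1,4,14, …], period ℓ=6 (even) → k=5
a_0=7:  p_0=7·1+0=7,  q_0=7·0+1=1
…
a_3=2:  p_3=2·36+29=101,  q_3=2·5+4=14
a_4=1:  p_4=1·101+36=137,  q_4=1·14+5=19
a_5=4:  p_5=4·137+101=649,  q_5=4·19+14=90
→ (649, 90).  Check: 649²=421201, 52·90²=421200, difference 1.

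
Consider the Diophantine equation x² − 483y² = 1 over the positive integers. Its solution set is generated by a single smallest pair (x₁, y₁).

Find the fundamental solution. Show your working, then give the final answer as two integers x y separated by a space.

22 1

d=483: √d = [21; 1,42] (ℓ=2, even), read p_1/q_1
step 0: (21, 1)  from 21·(1,0) + (0,1)
step 1: (22, 1)  from 1·(21,1) + (1,0)
→ (22, 1).  Check: 22²=484, 483·1²=483, difference 1.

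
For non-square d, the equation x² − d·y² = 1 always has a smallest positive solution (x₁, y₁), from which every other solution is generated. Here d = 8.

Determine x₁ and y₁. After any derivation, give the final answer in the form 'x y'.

3 1

√8 → a₀=2, period (1,4); ℓ=2 even so k=1
i=0: a=2 ⇒ p=2, q=1
i=1: a=1 ⇒ p=3, q=1
fundamental: x₁=3, y₁=1  (since 9 − 8·1 = 1)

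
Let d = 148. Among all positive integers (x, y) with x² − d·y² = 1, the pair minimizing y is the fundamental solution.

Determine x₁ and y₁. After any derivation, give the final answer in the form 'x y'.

73 6

d=148: √d = [12; 6,24] (ℓ=2, even), read p_1/q_1
k=0  a_k=12  p_k/q_k = 12/1
k=1  a_k=6  p_k/q_k = 73/6
fundamental: x₁=73, y₁=6  (since 5329 − 148·36 = 1)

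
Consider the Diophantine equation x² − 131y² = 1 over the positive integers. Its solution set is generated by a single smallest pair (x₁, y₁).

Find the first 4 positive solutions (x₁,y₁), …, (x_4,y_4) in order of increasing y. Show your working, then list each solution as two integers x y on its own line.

10610 927
225144199 19670940
4777559892170 417417345873
101379820686703201 8857596059754120

√131 = [11; 2,4,11,4,2,22, …], period ℓ=6 (even) → k=5
step 0: (11, 1)  from 11·(1,0) + (0,1)
step 1: (23, 2)  from 2·(11,1) + (1,0)
…
step 4: (4727, 413)  from 4·(1156,101) + (103,9)
step 5: (10610, 927)  from 2·(4727,413) + (1156,101)
(x₁, y₁) = (10610, 927);  10610² − 131·927² = 1 ✓
n=2: (10610,927)∘(10610,927) = (10610·10610+131·927·927, 10610·927+927·10610) = (225144199,19670940)
n=3: (225144199,19670940)∘(10610,927) = (10610·225144199+131·927·19670940, 10610·19670940+927·225144199) = (4777559892170,417417345873)
n=4: (4777559892170,417417345873)∘(10610,927) = (10610·4777559892170+131·927·417417345873, 10610·417417345873+927·4777559892170) = (101379820686703201,8857596059754120)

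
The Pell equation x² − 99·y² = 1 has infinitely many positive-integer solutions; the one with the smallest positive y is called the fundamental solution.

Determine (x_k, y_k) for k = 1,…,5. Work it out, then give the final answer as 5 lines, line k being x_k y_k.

[9; 1,18] for √99; ℓ=2 ⇒ convergent index 1
i=0: a=9 ⇒ p=9, q=1
i=1: a=1 ⇒ p=10, q=1
→ (10, 1).  Check: 10²=100, 99·1²=99, difference 1.
(x_2, y_2) = (10·10 + 99·1·1, 10·1 + 1·10) = (199, 20)
(x_3, y_3) = (10·199 + 99·1·20, 10·20 + 1·199) = (3970, 399)
(x_4, y_4) = (10·3970 + 99·1·399, 10·399 + 1·3970) = (79201, 7960)
(x_5, y_5) = (10·79201 + 99·1·7960, 10·7960 + 1·79201) = (1580050, 158801)

10 1
199 20
3970 399
79201 7960
1580050 158801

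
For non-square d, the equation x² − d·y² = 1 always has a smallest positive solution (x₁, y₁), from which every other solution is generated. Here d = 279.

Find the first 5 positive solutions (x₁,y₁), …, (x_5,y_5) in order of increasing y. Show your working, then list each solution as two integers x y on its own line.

[16; 1,2,2,1,2,2,1,32] for √279; ℓ=8 ⇒ convergent index 7
i=0: a=16 ⇒ p=16, q=1
i=1: a=1 ⇒ p=17, q=1
i=2: a=2 ⇒ p=50, q=3
i=3: a=2 ⇒ p=117, q=7
…
i=5: a=2 ⇒ p=451, q=27
i=6: a=2 ⇒ p=1069, q=64
i=7: a=1 ⇒ p=1520, q=91
fundamental: x₁=1520, y₁=91  (since 2310400 − 279·8281 = 1)
(1520+91√279)^2 = 4620799 + 276640√279
(1520+91√279)^3 = 14047227440 + 840985509√279
(1520+91√279)^4 = 42703566796801 + 2556595670720√279
(1520+91√279)^5 = 129818829015047600 + 7772049998003291√279

1520 91
4620799 276640
14047227440 840985509
42703566796801 2556595670720
129818829015047600 7772049998003291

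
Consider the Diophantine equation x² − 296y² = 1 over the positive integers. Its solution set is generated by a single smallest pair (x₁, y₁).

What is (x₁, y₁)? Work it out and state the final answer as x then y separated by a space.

3699 215

√296 → a₀=17, period (4,1,7,1,4,34); ℓ=6 even so k=5
a_0=17:  p_0=17·1+0=17,  q_0=17·0+1=1
…
a_2=1:  p_2=1·69+17=86,  q_2=1·4+1=5
a_3=7:  p_3=7·86+69=671,  q_3=7·5+4=39
a_4=1:  p_4=1·671+86=757,  q_4=1·39+5=44
a_5=4:  p_5=4·757+671=3699,  q_5=4·44+39=215
fundamental: x₁=3699, y₁=215  (since 13682601 − 296·46225 = 1)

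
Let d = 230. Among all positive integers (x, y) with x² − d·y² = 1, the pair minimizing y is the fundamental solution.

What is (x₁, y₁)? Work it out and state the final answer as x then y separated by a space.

d=230: √d = [15; 6,30] (ℓ=2, even), read p_1/q_1
i=0: a=15 ⇒ p=15, q=1
i=1: a=6 ⇒ p=91, q=6
(x₁, y₁) = (91, 6);  91² − 230·6² = 1 ✓

91 6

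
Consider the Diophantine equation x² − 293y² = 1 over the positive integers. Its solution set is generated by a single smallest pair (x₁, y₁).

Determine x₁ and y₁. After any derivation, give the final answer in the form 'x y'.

12320649 719780

√293 → a₀=17, period (8,1,1,8,34); ℓ=5 odd so k=9
k=0  a_k=17  p_k/q_k = 17/1
k=1  a_k=8  p_k/q_k = 137/8
…
k=4  a_k=8  p_k/q_k = 2482/145
k=5  a_k=34  p_k/q_k = 84679/4947
k=6  a_k=8  p_k/q_k = 679914/39721
k=7  a_k=1  p_k/q_k = 764593/44668
k=8  a_k=1  p_k/q_k = 1444507/84389
k=9  a_k=8  p_k/q_k = 12320649/719780
→ (12320649, 719780).  Check: 12320649²=151798391781201, 293·719780²=151798391781200, difference 1.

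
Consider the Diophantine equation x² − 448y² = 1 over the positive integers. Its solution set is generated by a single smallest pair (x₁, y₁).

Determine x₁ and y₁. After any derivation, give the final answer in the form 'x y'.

d=448: √d = [21; 6,42] (ℓ=2, even), read p_1/q_1
i=0: a=21 ⇒ p=21, q=1
i=1: a=6 ⇒ p=127, q=6
fundamental: x₁=127, y₁=6  (since 16129 − 448·36 = 1)

127 6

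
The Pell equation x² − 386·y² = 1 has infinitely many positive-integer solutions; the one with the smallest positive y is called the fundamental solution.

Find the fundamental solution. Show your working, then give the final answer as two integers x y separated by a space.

√386 → a₀=19, period (1,1,1,4,1,18,1,4,1,1,1,38); ℓ=12 even so k=11
i=0: a=19 ⇒ p=19, q=1
i=1: a=1 ⇒ p=20, q=1
…
i=4: a=4 ⇒ p=275, q=14
…
i=6: a=18 ⇒ p=6287, q=320
…
i=9: a=1 ⇒ p=39392, q=2005
i=10: a=1 ⇒ p=72163, q=3673
i=11: a=1 ⇒ p=111555, q=5678
→ (111555, 5678).  Check: 111555²=12444518025, 386·5678²=12444518024, difference 1.

111555 5678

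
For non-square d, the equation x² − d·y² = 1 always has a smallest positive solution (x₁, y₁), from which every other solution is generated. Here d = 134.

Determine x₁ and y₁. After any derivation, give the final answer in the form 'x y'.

[11; 1,1,2,1,3,…,1,1,22] for √134; ℓ=14 ⇒ convergent index 13
a_0=11:  p_0=11·1+0=11,  q_0=11·0+1=1
…
a_2=1:  p_2=1·12+11=23,  q_2=1·1+1=2
a_3=2:  p_3=2·23+12=58,  q_3=2·2+1=5
a_4=1:  p_4=1·58+23=81,  q_4=1·5+2=7
a_5=3:  p_5=3·81+58=301,  q_5=3·7+5=26
a_6=1:  p_6=1·301+81=382,  q_6=1·26+7=33
a_7=10:  p_7=10·382+301=4121,  q_7=10·33+26=356
a_8=1:  p_8=1·4121+382=4503,  q_8=1·356+33=389
a_9=3:  p_9=3·4503+4121=17630,  q_9=3·389+356=1523
a_10=1:  p_10=1·17630+4503=22133,  q_10=1·1523+389=1912
a_11=2:  p_11=2·22133+17630=61896,  q_11=2·1912+1523=5347
a_12=1:  p_12=1·61896+22133=84029,  q_12=1·5347+1912=7259
a_13=1:  p_13=1·84029+61896=145925,  q_13=1·7259+5347=12606
→ (145925, 12606).  Check: 145925²=21294105625, 134·12606²=21294105624, difference 1.

145925 12606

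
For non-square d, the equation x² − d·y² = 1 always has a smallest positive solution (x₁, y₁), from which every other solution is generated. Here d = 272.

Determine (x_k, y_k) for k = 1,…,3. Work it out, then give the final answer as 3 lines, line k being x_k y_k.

33 2
2177 132
143649 8710

√272 → a₀=16, period (2,32); ℓ=2 even so k=1
i=0: a=16 ⇒ p=16, q=1
i=1: a=2 ⇒ p=33, q=2
fundamental: x₁=33, y₁=2  (since 1089 − 272·4 = 1)
(33+2√272)^2 = 2177 + 132√272
(33+2√272)^3 = 143649 + 8710√272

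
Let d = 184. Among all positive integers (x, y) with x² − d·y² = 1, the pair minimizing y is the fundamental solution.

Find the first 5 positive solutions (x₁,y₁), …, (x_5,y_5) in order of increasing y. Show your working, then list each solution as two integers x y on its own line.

24335 1794
1184384449 87313980
57643991108495 4249571404806
2805533046066067201 206826640184594040
136545293294391499564175 10066252573534620521994

d=184: √d = [13; 1,1,3,2,1,2,1,2,3,1,1,26] (ℓ=12, even), read p_11/q_11
step 0: (13, 1)  from 13·(1,0) + (0,1)
step 1: (14, 1)  from 1·(13,1) + (1,0)
step 2: (27, 2)  from 1·(14,1) + (13,1)
…
step 4: (217, 16)  from 2·(95,7) + (27,2)
step 5: (312, 23)  from 1·(217,16) + (95,7)
…
step 8: (3147, 232)  from 2·(1153,85) + (841,62)
…
step 10: (13741, 1013)  from 1·(10594,781) + (3147,232)
step 11: (24335, 1794)  from 1·(13741,1013) + (10594,781)
fundamental: x₁=24335, y₁=1794  (since 592192225 − 184·3218436 = 1)
k=2:  x_2 = 24335·24335+184·1794·1794 = 1184384449,  y_2 = 24335·1794+1794·24335 = 87313980
k=3:  x_3 = 24335·1184384449+184·1794·87313980 = 57643991108495,  y_3 = 24335·87313980+1794·1184384449 = 4249571404806
k=4:  x_4 = 24335·57643991108495+184·1794·4249571404806 = 2805533046066067201,  y_4 = 24335·4249571404806+1794·57643991108495 = 206826640184594040
k=5:  x_5 = 24335·2805533046066067201+184·1794·206826640184594040 = 136545293294391499564175,  y_5 = 24335·206826640184594040+1794·2805533046066067201 = 10066252573534620521994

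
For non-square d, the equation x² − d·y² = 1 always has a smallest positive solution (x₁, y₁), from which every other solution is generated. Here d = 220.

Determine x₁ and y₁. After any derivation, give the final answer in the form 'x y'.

[14; 1,4,1,28] for √220; ℓ=4 ⇒ convergent index 3
a_0=14:  p_0=14·1+0=14,  q_0=14·0+1=1
a_1=1:  p_1=1·14+1=15,  q_1=1·1+0=1
a_2=4:  p_2=4·15+14=74,  q_2=4·1+1=5
a_3=1:  p_3=1·74+15=89,  q_3=1·5+1=6
→ (89, 6).  Check: 89²=7921, 220·6²=7920, difference 1.

89 6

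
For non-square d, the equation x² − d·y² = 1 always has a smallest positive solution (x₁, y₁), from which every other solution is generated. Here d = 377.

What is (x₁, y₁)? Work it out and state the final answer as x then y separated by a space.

√377 = [19; 2,2,2,38, …], period ℓ=4 (even) → k=3
i=0: a=19 ⇒ p=19, q=1
…
i=2: a=2 ⇒ p=97, q=5
i=3: a=2 ⇒ p=233, q=12
fundamental: x₁=233, y₁=12  (since 54289 − 377·144 = 1)

233 12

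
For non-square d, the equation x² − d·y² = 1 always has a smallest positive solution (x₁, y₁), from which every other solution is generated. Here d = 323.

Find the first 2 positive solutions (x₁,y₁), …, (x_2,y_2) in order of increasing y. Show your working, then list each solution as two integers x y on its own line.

[17; 1,34] for √323; ℓ=2 ⇒ convergent index 1
step 0: (17, 1)  from 17·(1,0) + (0,1)
step 1: (18, 1)  from 1·(17,1) + (1,0)
(x₁, y₁) = (18, 1);  18² − 323·1² = 1 ✓
(18+1√323)^2 = 647 + 36√323

18 1
647 36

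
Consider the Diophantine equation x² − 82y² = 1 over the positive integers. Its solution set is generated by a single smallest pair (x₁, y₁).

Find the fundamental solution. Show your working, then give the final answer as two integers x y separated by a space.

[9; 18] for √82; ℓ=1 ⇒ convergent index 1
a_0=9:  p_0=9·1+0=9,  q_0=9·0+1=1
a_1=18:  p_1=18·9+1=163,  q_1=18·1+0=18
fundamental: x₁=163, y₁=18  (since 26569 − 82·324 = 1)

163 18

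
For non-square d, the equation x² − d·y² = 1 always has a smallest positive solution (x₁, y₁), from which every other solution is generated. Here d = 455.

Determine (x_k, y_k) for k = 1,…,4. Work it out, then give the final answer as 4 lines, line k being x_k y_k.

√455 → a₀=21, period (3,42); ℓ=2 even so k=1
step 0: (21, 1)  from 21·(1,0) + (0,1)
step 1: (64, 3)  from 3·(21,1) + (1,0)
(x₁, y₁) = (64, 3);  64² − 455·3² = 1 ✓
n=2: (64,3)∘(64,3) = (64·64+455·3·3, 64·3+3·64) = (8191,384)
n=3: (8191,384)∘(64,3) = (64·8191+455·3·384, 64·384+3·8191) = (1048384,49149)
n=4: (1048384,49149)∘(64,3) = (64·1048384+455·3·49149, 64·49149+3·1048384) = (134184961,6290688)

64 3
8191 384
1048384 49149
134184961 6290688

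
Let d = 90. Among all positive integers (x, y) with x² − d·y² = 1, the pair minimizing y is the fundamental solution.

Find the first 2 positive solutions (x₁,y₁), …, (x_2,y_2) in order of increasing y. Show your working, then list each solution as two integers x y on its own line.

19 2
721 76

d=90: √d = [9; 2,18] (ℓ=2, even), read p_1/q_1
i=0: a=9 ⇒ p=9, q=1
i=1: a=2 ⇒ p=19, q=2
(x₁, y₁) = (19, 2);  19² − 90·2² = 1 ✓
(19+2√90)^2 = 721 + 76√90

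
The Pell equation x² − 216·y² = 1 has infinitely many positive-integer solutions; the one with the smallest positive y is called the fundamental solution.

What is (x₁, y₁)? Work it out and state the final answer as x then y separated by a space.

485 33

d=216: √d = [14; 1,2,3,2,1,28] (ℓ=6, even), read p_5/q_5
k=0  a_k=14  p_k/q_k = 14/1
k=1  a_k=1  p_k/q_k = 15/1
k=2  a_k=2  p_k/q_k = 44/3
k=3  a_k=3  p_k/q_k = 147/10
k=4  a_k=2  p_k/q_k = 338/23
k=5  a_k=1  p_k/q_k = 485/33
fundamental: x₁=485, y₁=33  (since 235225 − 216·1089 = 1)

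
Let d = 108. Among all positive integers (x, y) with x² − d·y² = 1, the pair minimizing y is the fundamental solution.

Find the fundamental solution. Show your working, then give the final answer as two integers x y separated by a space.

√108 = [10; 2,1,1,4,1,1,2,20, …], period ℓ=8 (even) → k=7
step 0: (10, 1)  from 10·(1,0) + (0,1)
…
step 4: (239, 23)  from 4·(52,5) + (31,3)
…
step 6: (530, 51)  from 1·(291,28) + (239,23)
step 7: (1351, 130)  from 2·(530,51) + (291,28)
→ (1351, 130).  Check: 1351²=1825201, 108·130²=1825200, difference 1.

1351 130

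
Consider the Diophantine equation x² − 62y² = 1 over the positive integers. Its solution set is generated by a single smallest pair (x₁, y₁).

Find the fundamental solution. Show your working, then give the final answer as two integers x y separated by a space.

d=62: √d = [7; 1,6,1,14] (ℓ=4, even), read p_3/q_3
a_0=7:  p_0=7·1+0=7,  q_0=7·0+1=1
a_1=1:  p_1=1·7+1=8,  q_1=1·1+0=1
a_2=6:  p_2=6·8+7=55,  q_2=6·1+1=7
a_3=1:  p_3=1·55+8=63,  q_3=1·7+1=8
(x₁, y₁) = (63, 8);  63² − 62·8² = 1 ✓

63 8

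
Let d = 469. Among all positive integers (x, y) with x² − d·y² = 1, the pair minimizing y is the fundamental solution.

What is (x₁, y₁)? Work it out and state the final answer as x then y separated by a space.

d=469: √d = [21; 1,1,1,10,6,10,1,1,1,42] (ℓ=10, even), read p_9/q_9
a_0=21:  p_0=21·1+0=21,  q_0=21·0+1=1
a_1=1:  p_1=1·21+1=22,  q_1=1·1+0=1
…
a_3=1:  p_3=1·43+22=65,  q_3=1·2+1=3
a_4=10:  p_4=10·65+43=693,  q_4=10·3+2=32
a_5=6:  p_5=6·693+65=4223,  q_5=6·32+3=195
a_6=10:  p_6=10·4223+693=42923,  q_6=10·195+32=1982
a_7=1:  p_7=1·42923+4223=47146,  q_7=1·1982+195=2177
a_8=1:  p_8=1·47146+42923=90069,  q_8=1·2177+1982=4159
a_9=1:  p_9=1·90069+47146=137215,  q_9=1·4159+2177=6336
fundamental: x₁=137215, y₁=6336  (since 18827956225 − 469·40144896 = 1)

137215 6336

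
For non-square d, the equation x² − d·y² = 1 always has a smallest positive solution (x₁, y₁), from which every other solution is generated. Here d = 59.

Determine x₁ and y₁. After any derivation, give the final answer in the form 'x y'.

[7; 1,2,7,2,1,14] for √59; ℓ=6 ⇒ convergent index 5
k=0  a_k=7  p_k/q_k = 7/1
…
k=2  a_k=2  p_k/q_k = 23/3
…
k=4  a_k=2  p_k/q_k = 361/47
k=5  a_k=1  p_k/q_k = 530/69
(x₁, y₁) = (530, 69);  530² − 59·69² = 1 ✓

530 69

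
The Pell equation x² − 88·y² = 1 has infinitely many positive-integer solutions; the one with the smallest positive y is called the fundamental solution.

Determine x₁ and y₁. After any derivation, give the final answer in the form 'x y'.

197 21

[9; 2,1,1,1,2,18] for √88; ℓ=6 ⇒ convergent index 5
i=0: a=9 ⇒ p=9, q=1
i=1: a=2 ⇒ p=19, q=2
i=2: a=1 ⇒ p=28, q=3
…
i=4: a=1 ⇒ p=75, q=8
i=5: a=2 ⇒ p=197, q=21
(x₁, y₁) = (197, 21);  197² − 88·21² = 1 ✓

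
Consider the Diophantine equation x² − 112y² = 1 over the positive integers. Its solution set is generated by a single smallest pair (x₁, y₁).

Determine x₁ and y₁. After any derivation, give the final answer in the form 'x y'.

127 12

d=112: √d = [10; 1,1,2,1,1,20] (ℓ=6, even), read p_5/q_5
a_0=10:  p_0=10·1+0=10,  q_0=10·0+1=1
…
a_3=2:  p_3=2·21+11=53,  q_3=2·2+1=5
a_4=1:  p_4=1·53+21=74,  q_4=1·5+2=7
a_5=1:  p_5=1·74+53=127,  q_5=1·7+5=12
(x₁, y₁) = (127, 12);  127² − 112·12² = 1 ✓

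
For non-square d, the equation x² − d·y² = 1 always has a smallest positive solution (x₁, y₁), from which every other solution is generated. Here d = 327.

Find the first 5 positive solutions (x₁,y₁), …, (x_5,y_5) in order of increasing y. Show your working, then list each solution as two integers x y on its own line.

√327 → a₀=18, period (12,36); ℓ=2 even so k=1
a_0=18:  p_0=18·1+0=18,  q_0=18·0+1=1
a_1=12:  p_1=12·18+1=217,  q_1=12·1+0=12
(x₁, y₁) = (217, 12);  217² − 327·12² = 1 ✓
k=2:  x_2 = 217·217+327·12·12 = 94177,  y_2 = 217·12+12·217 = 5208
k=3:  x_3 = 217·94177+327·12·5208 = 40872601,  y_3 = 217·5208+12·94177 = 2260260
k=4:  x_4 = 217·40872601+327·12·2260260 = 17738614657,  y_4 = 217·2260260+12·40872601 = 980947632
k=5:  x_5 = 217·17738614657+327·12·980947632 = 7698517888537,  y_5 = 217·980947632+12·17738614657 = 425729012028

217 12
94177 5208
40872601 2260260
17738614657 980947632
7698517888537 425729012028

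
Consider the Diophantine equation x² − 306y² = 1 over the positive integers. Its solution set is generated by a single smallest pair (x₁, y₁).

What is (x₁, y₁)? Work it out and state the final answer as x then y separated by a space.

√306 = [17; 2,34, …], period ℓ=2 (even) → k=1
step 0: (17, 1)  from 17·(1,0) + (0,1)
step 1: (35, 2)  from 2·(17,1) + (1,0)
fundamental: x₁=35, y₁=2  (since 1225 − 306·4 = 1)

35 2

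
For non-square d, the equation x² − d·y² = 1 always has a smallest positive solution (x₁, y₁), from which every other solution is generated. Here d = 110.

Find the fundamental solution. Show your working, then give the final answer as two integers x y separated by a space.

21 2

√110 → a₀=10, period (2,20); ℓ=2 even so k=1
k=0  a_k=10  p_k/q_k = 10/1
k=1  a_k=2  p_k/q_k = 21/2
(x₁, y₁) = (21, 2);  21² − 110·2² = 1 ✓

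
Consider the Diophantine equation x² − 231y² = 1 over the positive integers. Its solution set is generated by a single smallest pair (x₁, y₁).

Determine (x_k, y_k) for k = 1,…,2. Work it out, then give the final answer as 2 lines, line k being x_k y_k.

76 5
11551 760

d=231: √d = [15; 5,30] (ℓ=2, even), read p_1/q_1
step 0: (15, 1)  from 15·(1,0) + (0,1)
step 1: (76, 5)  from 5·(15,1) + (1,0)
(x₁, y₁) = (76, 5);  76² − 231·5² = 1 ✓
n=2: (76,5)∘(76,5) = (76·76+231·5·5, 76·5+5·76) = (11551,760)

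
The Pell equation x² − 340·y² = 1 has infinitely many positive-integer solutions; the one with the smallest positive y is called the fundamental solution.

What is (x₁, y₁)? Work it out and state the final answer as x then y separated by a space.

285769 15498

√340 → a₀=18, period (2,3,1,1,1,…,3,2,36); ℓ=14 even so k=13
k=0  a_k=18  p_k/q_k = 18/1
…
k=3  a_k=1  p_k/q_k = 166/9
k=4  a_k=1  p_k/q_k = 295/16
k=5  a_k=1  p_k/q_k = 461/25
…
k=7  a_k=8  p_k/q_k = 6509/353
k=8  a_k=1  p_k/q_k = 7265/394
…
k=10  a_k=1  p_k/q_k = 21039/1141
k=11  a_k=1  p_k/q_k = 34813/1888
k=12  a_k=3  p_k/q_k = 125478/6805
k=13  a_k=2  p_k/q_k = 285769/15498
→ (285769, 15498).  Check: 285769²=81663921361, 340·15498²=81663921360, difference 1.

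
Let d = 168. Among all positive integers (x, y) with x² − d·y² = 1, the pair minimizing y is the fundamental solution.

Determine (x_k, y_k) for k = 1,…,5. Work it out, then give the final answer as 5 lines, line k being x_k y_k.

13 1
337 26
8749 675
227137 17524
5896813 454949

[12; 1,24] for √168; ℓ=2 ⇒ convergent index 1
a_0=12:  p_0=12·1+0=12,  q_0=12·0+1=1
a_1=1:  p_1=1·12+1=13,  q_1=1·1+0=1
→ (13, 1).  Check: 13²=169, 168·1²=168, difference 1.
(13+1√168)^2 = 337 + 26√168
(13+1√168)^3 = 8749 + 675√168
(13+1√168)^4 = 227137 + 17524√168
(13+1√168)^5 = 5896813 + 454949√168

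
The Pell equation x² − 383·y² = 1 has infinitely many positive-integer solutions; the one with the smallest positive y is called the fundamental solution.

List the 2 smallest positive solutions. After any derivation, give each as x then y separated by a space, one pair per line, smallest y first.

18768 959
704475647 35997024

[19; 1,1,3,19,3,1,1,38] for √383; ℓ=8 ⇒ convergent index 7
k=0  a_k=19  p_k/q_k = 19/1
k=1  a_k=1  p_k/q_k = 20/1
…
k=3  a_k=3  p_k/q_k = 137/7
k=4  a_k=19  p_k/q_k = 2642/135
k=5  a_k=3  p_k/q_k = 8063/412
k=6  a_k=1  p_k/q_k = 10705/547
k=7  a_k=1  p_k/q_k = 18768/959
→ (18768, 959).  Check: 18768²=352237824, 383·959²=352237823, difference 1.
(x_2, y_2) = (18768·18768 + 383·959·959, 18768·959 + 959·18768) = (704475647, 35997024)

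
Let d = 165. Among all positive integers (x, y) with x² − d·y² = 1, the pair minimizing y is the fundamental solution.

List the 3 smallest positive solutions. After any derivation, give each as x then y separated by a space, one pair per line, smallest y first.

√165 = [12; 1,5,2,5,1,24, …], period ℓ=6 (even) → k=5
step 0: (12, 1)  from 12·(1,0) + (0,1)
…
step 2: (77, 6)  from 5·(13,1) + (12,1)
step 3: (167, 13)  from 2·(77,6) + (13,1)
step 4: (912, 71)  from 5·(167,13) + (77,6)
step 5: (1079, 84)  from 1·(912,71) + (167,13)
(x₁, y₁) = (1079, 84);  1079² − 165·84² = 1 ✓
n=2: (1079,84)∘(1079,84) = (1079·1079+165·84·84, 1079·84+84·1079) = (2328481,181272)
n=3: (2328481,181272)∘(1079,84) = (1079·2328481+165·84·181272, 1079·181272+84·2328481) = (5024860919,391184892)

1079 84
2328481 181272
5024860919 391184892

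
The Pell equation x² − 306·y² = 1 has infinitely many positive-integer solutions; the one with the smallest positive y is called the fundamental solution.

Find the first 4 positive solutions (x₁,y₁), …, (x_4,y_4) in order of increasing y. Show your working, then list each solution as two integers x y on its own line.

d=306: √d = [17; 2,34] (ℓ=2, even), read p_1/q_1
a_0=17:  p_0=17·1+0=17,  q_0=17·0+1=1
a_1=2:  p_1=2·17+1=35,  q_1=2·1+0=2
(x₁, y₁) = (35, 2);  35² − 306·2² = 1 ✓
(x_2, y_2) = (35·35 + 306·2·2, 35·2 + 2·35) = (2449, 140)
(x_3, y_3) = (35·2449 + 306·2·140, 35·140 + 2·2449) = (171395, 9798)
(x_4, y_4) = (35·171395 + 306·2·9798, 35·9798 + 2·171395) = (11995201, 685720)

35 2
2449 140
171395 9798
11995201 685720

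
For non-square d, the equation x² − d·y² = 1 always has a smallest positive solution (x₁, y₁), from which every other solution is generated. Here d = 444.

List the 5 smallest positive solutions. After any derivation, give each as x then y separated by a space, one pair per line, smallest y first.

√444 → a₀=21, period (14,42); ℓ=2 even so k=1
k=0  a_k=21  p_k/q_k = 21/1
k=1  a_k=14  p_k/q_k = 295/14
(x₁, y₁) = (295, 14);  295² − 444·14² = 1 ✓
k=2:  x_2 = 295·295+444·14·14 = 174049,  y_2 = 295·14+14·295 = 8260
k=3:  x_3 = 295·174049+444·14·8260 = 102688615,  y_3 = 295·8260+14·174049 = 4873386
k=4:  x_4 = 295·102688615+444·14·4873386 = 60586108801,  y_4 = 295·4873386+14·102688615 = 2875289480
k=5:  x_5 = 295·60586108801+444·14·2875289480 = 35745701503975,  y_5 = 295·2875289480+14·60586108801 = 1696415919814

295 14
174049 8260
102688615 4873386
60586108801 2875289480
35745701503975 1696415919814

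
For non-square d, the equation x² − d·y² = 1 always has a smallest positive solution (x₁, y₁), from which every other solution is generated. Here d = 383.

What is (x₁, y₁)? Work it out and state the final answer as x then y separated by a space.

√383 → a₀=19, period (1,1,3,19,3,1,1,38); ℓ=8 even so k=7
step 0: (19, 1)  from 19·(1,0) + (0,1)
…
step 2: (39, 2)  from 1·(20,1) + (19,1)
step 3: (137, 7)  from 3·(39,2) + (20,1)
…
step 5: (8063, 412)  from 3·(2642,135) + (137,7)
step 6: (10705, 547)  from 1·(8063,412) + (2642,135)
step 7: (18768, 959)  from 1·(10705,547) + (8063,412)
fundamental: x₁=18768, y₁=959  (since 352237824 − 383·919681 = 1)

18768 959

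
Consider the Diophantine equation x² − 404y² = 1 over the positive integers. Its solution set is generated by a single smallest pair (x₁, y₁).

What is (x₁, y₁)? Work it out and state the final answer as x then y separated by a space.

201 10

√404 → a₀=20, period (10,40); ℓ=2 even so k=1
i=0: a=20 ⇒ p=20, q=1
i=1: a=10 ⇒ p=201, q=10
(x₁, y₁) = (201, 10);  201² − 404·10² = 1 ✓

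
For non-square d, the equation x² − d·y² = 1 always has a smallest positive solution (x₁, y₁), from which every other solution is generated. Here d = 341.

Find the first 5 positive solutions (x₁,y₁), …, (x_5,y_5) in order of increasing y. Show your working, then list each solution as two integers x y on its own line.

√341 = [18; 2,6,1,8,2,…,6,2,36, …], period ℓ=14 (even) → k=13
i=0: a=18 ⇒ p=18, q=1
i=1: a=2 ⇒ p=37, q=2
…
i=3: a=1 ⇒ p=277, q=15
i=4: a=8 ⇒ p=2456, q=133
i=5: a=2 ⇒ p=5189, q=281
i=6: a=1 ⇒ p=7645, q=414
i=7: a=2 ⇒ p=20479, q=1109
i=8: a=1 ⇒ p=28124, q=1523
i=9: a=2 ⇒ p=76727, q=4155
i=10: a=8 ⇒ p=641940, q=34763
…
i=12: a=6 ⇒ p=4953942, q=268271
i=13: a=2 ⇒ p=10626551, q=575460
(x₁, y₁) = (10626551, 575460);  10626551² − 341·575460² = 1 ✓
(x_2, y_2) = (10626551·10626551 + 341·575460·575460, 10626551·575460 + 575460·10626551) = (225847172311201, 12230310076920)
(x_3, y_3) = (10626551·225847172311201 + 341·575460·12230310076920, 10626551·12230310076920 + 575460·225847172311201) = (4799952989541519968951, 259932027556408030380)
(x_4, y_4) = (10626551·4799952989541519968951 + 341·575460·259932027556408030380, 10626551·259932027556408030380 + 575460·4799952989541519968951) = (102013890481930631287980124801, 5524361894723138392975161840)
(x_5, y_5) = (10626551·102013890481930631287980124801 + 341·575460·5524361894723138392975161840, 10626551·5524361894723138392975161840 + 575460·102013890481930631287980124801) = (2168111619829296063734843424848413751, 117409826833463862093989641643997300)

10626551 575460
225847172311201 12230310076920
4799952989541519968951 259932027556408030380
102013890481930631287980124801 5524361894723138392975161840
2168111619829296063734843424848413751 117409826833463862093989641643997300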